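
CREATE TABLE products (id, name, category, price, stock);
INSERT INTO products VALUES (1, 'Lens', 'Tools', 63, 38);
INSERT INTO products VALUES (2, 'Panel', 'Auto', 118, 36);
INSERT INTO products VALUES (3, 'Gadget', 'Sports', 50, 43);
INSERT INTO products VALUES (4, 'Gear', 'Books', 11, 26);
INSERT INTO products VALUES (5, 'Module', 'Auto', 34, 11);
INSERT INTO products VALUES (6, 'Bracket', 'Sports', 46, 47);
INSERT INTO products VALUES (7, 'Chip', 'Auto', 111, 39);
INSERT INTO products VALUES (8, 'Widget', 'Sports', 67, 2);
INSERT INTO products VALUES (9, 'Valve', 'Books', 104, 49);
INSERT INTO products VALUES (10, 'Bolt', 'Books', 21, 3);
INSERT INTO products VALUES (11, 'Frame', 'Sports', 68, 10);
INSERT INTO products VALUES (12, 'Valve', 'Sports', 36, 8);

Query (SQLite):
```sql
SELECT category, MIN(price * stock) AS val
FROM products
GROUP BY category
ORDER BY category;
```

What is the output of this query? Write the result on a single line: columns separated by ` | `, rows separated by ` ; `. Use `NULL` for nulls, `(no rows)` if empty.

Auto | 374 ; Books | 63 ; Sports | 134 ; Tools | 2394

For each row compute price * stock.
Group by category; take MIN of the expression per group.
  Auto: ids {2, 5, 7} → MIN(price * stock)=374
  Books: ids {4, 9, 10} → MIN(price * stock)=63
  Sports: ids {3, 6, 8, 11, 12} → MIN(price * stock)=134
  Tools: ids {1} → MIN(price * stock)=2394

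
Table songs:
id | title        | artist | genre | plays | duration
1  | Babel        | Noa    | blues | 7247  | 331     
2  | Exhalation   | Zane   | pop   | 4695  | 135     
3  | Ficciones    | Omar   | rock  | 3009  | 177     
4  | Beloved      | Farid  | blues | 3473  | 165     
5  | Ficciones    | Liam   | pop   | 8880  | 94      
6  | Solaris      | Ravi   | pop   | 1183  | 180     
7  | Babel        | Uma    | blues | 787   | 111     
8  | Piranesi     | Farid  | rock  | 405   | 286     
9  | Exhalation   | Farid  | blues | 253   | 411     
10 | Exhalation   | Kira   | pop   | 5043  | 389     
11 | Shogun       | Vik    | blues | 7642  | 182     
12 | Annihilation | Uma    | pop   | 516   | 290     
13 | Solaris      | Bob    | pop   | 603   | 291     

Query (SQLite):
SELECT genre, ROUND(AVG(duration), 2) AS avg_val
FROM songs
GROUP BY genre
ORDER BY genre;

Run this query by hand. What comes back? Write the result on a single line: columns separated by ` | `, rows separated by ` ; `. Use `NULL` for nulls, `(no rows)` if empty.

Partition songs by genre; compute ROUND(AVG(duration), 2) within each group.
  blues: ids {1, 4, 7, 9, 11} → ROUND(AVG(duration), 2)=240
  pop: ids {2, 5, 6, 10, 12, 13} → ROUND(AVG(duration), 2)=229.83
  rock: ids {3, 8} → ROUND(AVG(duration), 2)=231.5

blues | 240 ; pop | 229.83 ; rock | 231.5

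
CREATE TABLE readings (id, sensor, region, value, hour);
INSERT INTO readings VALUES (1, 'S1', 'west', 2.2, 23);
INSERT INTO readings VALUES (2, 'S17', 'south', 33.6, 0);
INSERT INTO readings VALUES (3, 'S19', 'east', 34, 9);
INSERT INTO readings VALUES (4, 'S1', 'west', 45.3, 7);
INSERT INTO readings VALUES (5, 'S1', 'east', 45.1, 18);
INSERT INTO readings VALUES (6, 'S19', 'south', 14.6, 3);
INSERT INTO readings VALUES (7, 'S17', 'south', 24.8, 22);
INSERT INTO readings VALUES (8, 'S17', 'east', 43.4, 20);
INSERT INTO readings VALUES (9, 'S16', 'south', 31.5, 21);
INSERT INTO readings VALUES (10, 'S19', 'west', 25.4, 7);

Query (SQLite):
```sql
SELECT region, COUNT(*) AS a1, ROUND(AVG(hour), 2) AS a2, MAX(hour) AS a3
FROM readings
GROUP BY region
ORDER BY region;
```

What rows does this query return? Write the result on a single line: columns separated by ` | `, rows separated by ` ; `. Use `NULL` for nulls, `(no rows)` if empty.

Group readings by region.
Per group compute: COUNT(*), ROUND(AVG(hour), 2), MAX(hour).
  east: ids {3, 5, 8} → COUNT(*)=3, ROUND(AVG(hour), 2)=15.67, MAX(hour)=20
  south: ids {2, 6, 7, 9} → COUNT(*)=4, ROUND(AVG(hour), 2)=11.5, MAX(hour)=22
  west: ids {1, 4, 10} → COUNT(*)=3, ROUND(AVG(hour), 2)=12.33, MAX(hour)=23

east | 3 | 15.67 | 20 ; south | 4 | 11.5 | 22 ; west | 3 | 12.33 | 23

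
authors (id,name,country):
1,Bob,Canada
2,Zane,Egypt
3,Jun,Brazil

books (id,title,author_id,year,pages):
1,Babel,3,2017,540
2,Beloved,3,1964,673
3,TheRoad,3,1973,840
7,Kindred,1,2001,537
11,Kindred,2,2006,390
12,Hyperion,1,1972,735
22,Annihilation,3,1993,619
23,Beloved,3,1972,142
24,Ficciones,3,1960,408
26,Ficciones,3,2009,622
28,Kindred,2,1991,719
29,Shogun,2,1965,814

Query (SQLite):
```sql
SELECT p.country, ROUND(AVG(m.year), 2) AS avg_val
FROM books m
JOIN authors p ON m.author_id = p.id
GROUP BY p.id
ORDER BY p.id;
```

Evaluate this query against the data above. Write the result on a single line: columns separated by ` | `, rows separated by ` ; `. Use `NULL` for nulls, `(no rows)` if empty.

Canada | 1986.5 ; Egypt | 1987.33 ; Brazil | 1984

Join each books row to its authors via author_id.
Group joined rows by authors.id; compute ROUND(AVG(m.year), 2) per group.
  1: ids {7, 12} → ROUND(AVG(m.year), 2)=1986.5
  2: ids {11, 28, 29} → ROUND(AVG(m.year), 2)=1987.33
  3: ids {1, 2, 3, 22, 23, 24, 26} → ROUND(AVG(m.year), 2)=1984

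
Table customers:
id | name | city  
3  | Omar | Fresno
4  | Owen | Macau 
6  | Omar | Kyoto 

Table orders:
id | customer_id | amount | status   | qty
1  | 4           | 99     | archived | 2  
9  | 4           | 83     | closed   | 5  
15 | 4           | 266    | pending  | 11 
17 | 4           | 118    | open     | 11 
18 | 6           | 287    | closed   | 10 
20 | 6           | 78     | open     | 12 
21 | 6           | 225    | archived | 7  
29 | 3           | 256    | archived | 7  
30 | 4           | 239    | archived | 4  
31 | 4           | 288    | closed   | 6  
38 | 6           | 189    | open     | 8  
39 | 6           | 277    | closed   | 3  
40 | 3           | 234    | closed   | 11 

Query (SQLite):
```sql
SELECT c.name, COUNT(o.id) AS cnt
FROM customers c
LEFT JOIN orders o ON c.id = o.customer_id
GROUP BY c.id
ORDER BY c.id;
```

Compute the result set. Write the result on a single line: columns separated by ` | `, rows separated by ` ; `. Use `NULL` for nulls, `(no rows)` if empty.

Omar | 2 ; Owen | 6 ; Omar | 5

LEFT JOIN keeps every customers row; unmatched ones get NULL for orders columns.
Group by customers.id and compute COUNT(o.id). COUNT(col) of an all-NULL group is 0.
  3: ids {29, 40} → COUNT(o.id)=2
  4: ids {1, 9, 15, 17, 30, 31} → COUNT(o.id)=6
  6: ids {18, 20, 21, 38, 39} → COUNT(o.id)=5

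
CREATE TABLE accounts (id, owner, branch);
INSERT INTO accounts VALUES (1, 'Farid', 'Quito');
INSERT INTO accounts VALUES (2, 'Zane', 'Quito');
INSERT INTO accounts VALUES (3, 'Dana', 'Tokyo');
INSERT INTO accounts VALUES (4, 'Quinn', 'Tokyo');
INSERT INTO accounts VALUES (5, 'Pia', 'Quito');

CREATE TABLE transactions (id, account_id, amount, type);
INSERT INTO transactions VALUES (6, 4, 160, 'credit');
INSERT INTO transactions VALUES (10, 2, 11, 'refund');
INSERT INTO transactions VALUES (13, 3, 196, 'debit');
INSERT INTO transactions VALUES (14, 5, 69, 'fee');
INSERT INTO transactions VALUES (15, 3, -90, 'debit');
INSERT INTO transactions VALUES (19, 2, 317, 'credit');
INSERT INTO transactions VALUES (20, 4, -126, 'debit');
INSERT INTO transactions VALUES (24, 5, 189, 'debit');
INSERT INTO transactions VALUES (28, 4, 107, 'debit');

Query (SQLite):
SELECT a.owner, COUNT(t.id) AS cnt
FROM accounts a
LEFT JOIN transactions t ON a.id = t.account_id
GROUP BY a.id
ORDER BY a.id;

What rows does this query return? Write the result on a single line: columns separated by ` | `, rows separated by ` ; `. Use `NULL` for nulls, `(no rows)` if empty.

Farid | 0 ; Zane | 2 ; Dana | 2 ; Quinn | 3 ; Pia | 2

LEFT JOIN keeps every accounts row; unmatched ones get NULL for transactions columns.
Group by accounts.id and compute COUNT(t.id). COUNT(col) of an all-NULL group is 0.
  1: ids {—} → COUNT(t.id)=0
  2: ids {10, 19} → COUNT(t.id)=2
  3: ids {13, 15} → COUNT(t.id)=2
  4: ids {6, 20, 28} → COUNT(t.id)=3
  5: ids {14, 24} → COUNT(t.id)=2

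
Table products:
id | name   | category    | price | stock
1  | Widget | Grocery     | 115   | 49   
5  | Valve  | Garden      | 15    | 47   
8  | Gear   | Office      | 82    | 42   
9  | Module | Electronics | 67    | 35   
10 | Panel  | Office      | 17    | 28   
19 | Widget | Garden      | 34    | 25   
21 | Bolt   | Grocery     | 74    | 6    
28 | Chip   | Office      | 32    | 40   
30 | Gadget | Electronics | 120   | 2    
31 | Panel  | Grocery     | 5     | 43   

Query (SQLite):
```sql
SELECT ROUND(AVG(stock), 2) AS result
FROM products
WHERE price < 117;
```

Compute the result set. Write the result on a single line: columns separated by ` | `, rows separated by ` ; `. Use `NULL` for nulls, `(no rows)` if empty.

35

Rows where price < 117 → stock values: [49, 47, 42, 35, 28, 25, 6, 40, 43].
AVG = 315 / 9 (rounded to 2 dp).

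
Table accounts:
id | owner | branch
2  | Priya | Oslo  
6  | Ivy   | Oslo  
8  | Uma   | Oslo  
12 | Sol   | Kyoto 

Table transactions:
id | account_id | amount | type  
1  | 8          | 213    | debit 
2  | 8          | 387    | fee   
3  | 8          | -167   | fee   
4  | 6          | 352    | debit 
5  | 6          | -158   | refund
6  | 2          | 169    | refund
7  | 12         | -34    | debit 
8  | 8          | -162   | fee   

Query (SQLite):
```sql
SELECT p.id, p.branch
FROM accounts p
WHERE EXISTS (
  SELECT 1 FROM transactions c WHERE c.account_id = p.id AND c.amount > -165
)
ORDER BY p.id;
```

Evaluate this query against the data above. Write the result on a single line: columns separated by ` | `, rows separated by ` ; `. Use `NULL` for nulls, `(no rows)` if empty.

For each accounts row, check whether any transactions with matching account_id has amount > -165.
Keep rows where that is true.

2 | Oslo ; 6 | Oslo ; 8 | Oslo ; 12 | Kyoto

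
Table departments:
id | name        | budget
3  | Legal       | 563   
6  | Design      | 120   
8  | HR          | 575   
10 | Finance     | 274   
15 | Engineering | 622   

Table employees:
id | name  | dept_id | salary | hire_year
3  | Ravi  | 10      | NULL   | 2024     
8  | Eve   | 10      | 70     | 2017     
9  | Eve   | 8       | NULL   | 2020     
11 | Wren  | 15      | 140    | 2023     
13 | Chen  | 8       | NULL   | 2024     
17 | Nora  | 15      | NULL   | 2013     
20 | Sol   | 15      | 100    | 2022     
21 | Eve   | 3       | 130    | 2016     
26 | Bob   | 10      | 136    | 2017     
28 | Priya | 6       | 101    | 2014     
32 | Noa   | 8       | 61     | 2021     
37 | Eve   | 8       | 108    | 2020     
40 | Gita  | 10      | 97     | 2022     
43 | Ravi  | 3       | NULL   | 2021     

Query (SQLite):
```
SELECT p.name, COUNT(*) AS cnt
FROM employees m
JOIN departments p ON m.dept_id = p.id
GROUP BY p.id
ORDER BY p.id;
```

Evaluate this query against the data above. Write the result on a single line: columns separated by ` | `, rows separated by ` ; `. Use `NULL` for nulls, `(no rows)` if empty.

Legal | 2 ; Design | 1 ; HR | 4 ; Finance | 4 ; Engineering | 3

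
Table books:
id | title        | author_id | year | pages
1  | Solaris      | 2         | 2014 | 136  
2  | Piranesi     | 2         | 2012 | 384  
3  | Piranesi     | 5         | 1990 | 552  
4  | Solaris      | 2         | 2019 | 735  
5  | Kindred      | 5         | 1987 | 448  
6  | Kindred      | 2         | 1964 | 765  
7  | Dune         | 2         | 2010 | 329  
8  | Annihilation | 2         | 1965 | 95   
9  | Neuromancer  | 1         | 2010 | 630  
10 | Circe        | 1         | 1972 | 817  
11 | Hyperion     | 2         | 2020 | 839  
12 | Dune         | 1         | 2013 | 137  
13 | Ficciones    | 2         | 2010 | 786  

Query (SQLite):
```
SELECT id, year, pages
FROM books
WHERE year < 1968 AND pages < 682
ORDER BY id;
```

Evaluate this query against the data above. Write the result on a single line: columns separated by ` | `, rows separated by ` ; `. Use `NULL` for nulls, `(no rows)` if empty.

8 | 1965 | 95

year < 1968: ids {6, 8}
pages < 682: ids {1, 2, 3, 5, 7, 8, 9, 12}
Combine with AND.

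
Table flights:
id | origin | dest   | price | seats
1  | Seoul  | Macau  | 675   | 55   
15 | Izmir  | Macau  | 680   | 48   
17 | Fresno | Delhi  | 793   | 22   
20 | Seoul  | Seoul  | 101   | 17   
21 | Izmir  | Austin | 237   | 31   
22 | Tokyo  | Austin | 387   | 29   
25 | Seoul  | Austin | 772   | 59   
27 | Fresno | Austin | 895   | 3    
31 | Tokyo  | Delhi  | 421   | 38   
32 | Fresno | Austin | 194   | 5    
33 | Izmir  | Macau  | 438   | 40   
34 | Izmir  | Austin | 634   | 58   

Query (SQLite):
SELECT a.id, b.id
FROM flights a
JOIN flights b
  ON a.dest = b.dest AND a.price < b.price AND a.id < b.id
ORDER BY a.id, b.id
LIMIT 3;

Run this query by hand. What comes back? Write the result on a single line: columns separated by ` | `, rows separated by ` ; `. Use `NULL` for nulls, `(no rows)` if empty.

1 | 15 ; 21 | 22 ; 21 | 25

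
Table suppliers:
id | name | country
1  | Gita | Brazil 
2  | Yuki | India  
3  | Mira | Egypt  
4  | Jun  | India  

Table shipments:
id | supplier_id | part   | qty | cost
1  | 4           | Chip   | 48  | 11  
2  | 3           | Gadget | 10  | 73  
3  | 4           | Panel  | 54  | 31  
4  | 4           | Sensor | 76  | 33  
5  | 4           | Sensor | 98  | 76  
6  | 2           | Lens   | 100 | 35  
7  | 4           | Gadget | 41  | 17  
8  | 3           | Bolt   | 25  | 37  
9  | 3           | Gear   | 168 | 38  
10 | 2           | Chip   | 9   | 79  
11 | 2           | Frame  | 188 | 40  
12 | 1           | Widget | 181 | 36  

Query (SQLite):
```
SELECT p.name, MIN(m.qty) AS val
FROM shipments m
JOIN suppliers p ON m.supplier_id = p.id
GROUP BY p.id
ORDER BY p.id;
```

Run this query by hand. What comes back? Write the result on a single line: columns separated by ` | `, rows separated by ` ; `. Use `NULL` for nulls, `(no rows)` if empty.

Join each shipments row to its suppliers via supplier_id.
Group joined rows by suppliers.id; compute MIN(m.qty) per group.
  1: ids {12} → MIN(m.qty)=181
  2: ids {6, 10, 11} → MIN(m.qty)=9
  3: ids {2, 8, 9} → MIN(m.qty)=10
  4: ids {1, 3, 4, 5, 7} → MIN(m.qty)=41

Gita | 181 ; Yuki | 9 ; Mira | 10 ; Jun | 41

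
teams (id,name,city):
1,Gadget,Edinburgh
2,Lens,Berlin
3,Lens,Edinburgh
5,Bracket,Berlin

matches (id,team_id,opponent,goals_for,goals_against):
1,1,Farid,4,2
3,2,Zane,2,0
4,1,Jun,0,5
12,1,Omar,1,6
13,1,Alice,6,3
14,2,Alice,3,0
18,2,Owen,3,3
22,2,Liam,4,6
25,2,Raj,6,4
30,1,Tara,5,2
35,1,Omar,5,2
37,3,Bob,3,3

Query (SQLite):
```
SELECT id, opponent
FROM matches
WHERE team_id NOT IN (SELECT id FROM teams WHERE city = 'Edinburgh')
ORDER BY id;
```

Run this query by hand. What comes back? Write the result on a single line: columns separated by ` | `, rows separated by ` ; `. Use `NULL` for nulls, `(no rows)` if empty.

3 | Zane ; 14 | Alice ; 18 | Owen ; 22 | Liam ; 25 | Raj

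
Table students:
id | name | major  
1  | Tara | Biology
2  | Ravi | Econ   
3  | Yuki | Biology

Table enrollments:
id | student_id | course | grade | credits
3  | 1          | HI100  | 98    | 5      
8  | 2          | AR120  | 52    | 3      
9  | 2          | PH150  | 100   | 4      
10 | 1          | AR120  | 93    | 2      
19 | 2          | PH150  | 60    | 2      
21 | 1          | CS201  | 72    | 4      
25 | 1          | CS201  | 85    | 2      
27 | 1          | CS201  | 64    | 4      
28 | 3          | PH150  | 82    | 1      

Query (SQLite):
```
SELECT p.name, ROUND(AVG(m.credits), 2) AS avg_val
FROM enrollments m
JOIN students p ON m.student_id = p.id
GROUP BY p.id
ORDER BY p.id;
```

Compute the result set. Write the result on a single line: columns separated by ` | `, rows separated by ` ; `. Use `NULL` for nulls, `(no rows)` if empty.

Join each enrollments row to its students via student_id.
Group joined rows by students.id; compute ROUND(AVG(m.credits), 2) per group.
  1: ids {3, 10, 21, 25, 27} → ROUND(AVG(m.credits), 2)=3.4
  2: ids {8, 9, 19} → ROUND(AVG(m.credits), 2)=3
  3: ids {28} → ROUND(AVG(m.credits), 2)=1

Tara | 3.4 ; Ravi | 3 ; Yuki | 1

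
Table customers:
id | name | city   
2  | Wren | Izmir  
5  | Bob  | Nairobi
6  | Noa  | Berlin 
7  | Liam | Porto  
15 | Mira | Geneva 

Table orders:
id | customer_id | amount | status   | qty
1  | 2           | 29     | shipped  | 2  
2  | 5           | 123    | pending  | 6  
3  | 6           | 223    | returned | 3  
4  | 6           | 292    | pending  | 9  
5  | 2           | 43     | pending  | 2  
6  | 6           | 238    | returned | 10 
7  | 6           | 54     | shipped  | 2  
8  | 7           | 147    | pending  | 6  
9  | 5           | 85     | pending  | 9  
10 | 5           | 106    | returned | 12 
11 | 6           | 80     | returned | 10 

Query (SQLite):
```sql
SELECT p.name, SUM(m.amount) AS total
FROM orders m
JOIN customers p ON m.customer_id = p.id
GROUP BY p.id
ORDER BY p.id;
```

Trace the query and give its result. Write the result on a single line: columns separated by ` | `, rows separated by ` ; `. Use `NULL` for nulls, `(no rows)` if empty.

Join each orders row to its customers via customer_id.
Group joined rows by customers.id; compute SUM(m.amount) per group.
  2: ids {1, 5} → SUM(m.amount)=72
  5: ids {2, 9, 10} → SUM(m.amount)=314
  6: ids {3, 4, 6, 7, 11} → SUM(m.amount)=887
  7: ids {8} → SUM(m.amount)=147

Wren | 72 ; Bob | 314 ; Noa | 887 ; Liam | 147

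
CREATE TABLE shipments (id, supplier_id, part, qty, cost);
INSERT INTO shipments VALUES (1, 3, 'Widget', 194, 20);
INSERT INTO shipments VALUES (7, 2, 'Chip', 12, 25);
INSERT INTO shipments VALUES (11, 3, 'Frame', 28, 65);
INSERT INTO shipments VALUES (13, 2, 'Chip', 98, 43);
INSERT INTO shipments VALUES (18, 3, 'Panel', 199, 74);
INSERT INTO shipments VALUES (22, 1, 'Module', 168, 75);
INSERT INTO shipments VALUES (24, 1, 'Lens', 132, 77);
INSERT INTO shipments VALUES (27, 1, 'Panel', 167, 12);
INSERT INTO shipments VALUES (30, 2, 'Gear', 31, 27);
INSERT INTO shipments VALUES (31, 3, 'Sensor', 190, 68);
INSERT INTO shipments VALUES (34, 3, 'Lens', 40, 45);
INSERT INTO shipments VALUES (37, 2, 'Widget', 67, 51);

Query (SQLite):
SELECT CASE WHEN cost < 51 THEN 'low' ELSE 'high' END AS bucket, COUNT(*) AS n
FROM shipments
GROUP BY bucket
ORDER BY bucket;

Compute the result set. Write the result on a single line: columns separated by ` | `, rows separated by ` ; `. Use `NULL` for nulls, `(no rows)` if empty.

high | 6 ; low | 6

Bucket rows by cost < 51 → 'low' else 'high'; count each bucket.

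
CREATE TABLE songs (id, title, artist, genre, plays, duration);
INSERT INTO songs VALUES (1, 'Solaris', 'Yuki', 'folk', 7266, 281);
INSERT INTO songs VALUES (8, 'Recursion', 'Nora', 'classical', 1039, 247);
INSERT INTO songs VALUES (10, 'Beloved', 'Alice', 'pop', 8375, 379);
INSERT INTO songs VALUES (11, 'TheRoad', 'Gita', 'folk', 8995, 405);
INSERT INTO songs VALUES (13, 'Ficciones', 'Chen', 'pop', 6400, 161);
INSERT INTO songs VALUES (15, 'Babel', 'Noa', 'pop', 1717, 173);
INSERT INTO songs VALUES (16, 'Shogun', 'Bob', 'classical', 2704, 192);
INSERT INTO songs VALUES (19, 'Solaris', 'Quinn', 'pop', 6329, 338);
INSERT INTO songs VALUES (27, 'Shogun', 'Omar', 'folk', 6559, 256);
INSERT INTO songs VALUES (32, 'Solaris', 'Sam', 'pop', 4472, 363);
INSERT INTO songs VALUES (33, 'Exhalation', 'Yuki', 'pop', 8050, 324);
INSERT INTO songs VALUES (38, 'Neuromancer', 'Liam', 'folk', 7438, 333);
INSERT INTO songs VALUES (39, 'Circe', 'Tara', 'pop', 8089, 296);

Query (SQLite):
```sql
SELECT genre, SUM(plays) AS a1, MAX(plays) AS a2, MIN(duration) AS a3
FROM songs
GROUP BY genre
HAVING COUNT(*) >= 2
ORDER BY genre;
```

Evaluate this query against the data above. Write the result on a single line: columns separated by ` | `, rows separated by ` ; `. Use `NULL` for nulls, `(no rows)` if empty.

Group songs by genre.
Per group compute: SUM(plays), MAX(plays), MIN(duration).
HAVING: drop groups with fewer than 2 rows.
  classical: ids {8, 16} → SUM(plays)=3743, MAX(plays)=2704, MIN(duration)=192
  folk: ids {1, 11, 27, 38} → SUM(plays)=30258, MAX(plays)=8995, MIN(duration)=256
  pop: ids {10, 13, 15, 19, 32, 33, 39} → SUM(plays)=43432, MAX(plays)=8375, MIN(duration)=161

classical | 3743 | 2704 | 192 ; folk | 30258 | 8995 | 256 ; pop | 43432 | 8375 | 161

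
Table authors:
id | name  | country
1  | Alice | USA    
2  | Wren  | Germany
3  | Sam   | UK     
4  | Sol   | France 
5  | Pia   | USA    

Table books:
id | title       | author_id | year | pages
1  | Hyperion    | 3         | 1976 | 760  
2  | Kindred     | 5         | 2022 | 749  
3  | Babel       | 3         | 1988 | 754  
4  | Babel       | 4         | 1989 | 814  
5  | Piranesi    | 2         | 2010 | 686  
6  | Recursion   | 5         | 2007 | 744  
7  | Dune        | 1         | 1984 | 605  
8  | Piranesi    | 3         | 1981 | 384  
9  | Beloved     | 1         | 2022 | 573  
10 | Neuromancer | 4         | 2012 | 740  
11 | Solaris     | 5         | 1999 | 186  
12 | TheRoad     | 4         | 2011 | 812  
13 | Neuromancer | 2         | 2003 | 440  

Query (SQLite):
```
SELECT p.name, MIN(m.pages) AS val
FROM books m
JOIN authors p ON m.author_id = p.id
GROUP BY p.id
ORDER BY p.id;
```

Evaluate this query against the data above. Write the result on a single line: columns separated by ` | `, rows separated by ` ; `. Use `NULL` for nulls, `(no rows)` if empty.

Alice | 573 ; Wren | 440 ; Sam | 384 ; Sol | 740 ; Pia | 186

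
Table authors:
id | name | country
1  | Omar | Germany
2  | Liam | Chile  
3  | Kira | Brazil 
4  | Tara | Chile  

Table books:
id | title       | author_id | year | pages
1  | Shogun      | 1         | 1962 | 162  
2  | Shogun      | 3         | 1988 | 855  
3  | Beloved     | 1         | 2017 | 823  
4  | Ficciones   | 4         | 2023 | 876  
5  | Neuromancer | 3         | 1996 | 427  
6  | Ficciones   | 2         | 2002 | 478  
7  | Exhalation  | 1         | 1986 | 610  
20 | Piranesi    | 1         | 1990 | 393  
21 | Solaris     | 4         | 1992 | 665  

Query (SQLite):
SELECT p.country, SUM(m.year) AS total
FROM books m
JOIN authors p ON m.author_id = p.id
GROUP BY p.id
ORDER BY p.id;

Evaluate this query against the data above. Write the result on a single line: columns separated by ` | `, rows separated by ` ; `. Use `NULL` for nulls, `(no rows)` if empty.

Join each books row to its authors via author_id.
Group joined rows by authors.id; compute SUM(m.year) per group.
  1: ids {1, 3, 7, 20} → SUM(m.year)=7955
  2: ids {6} → SUM(m.year)=2002
  3: ids {2, 5} → SUM(m.year)=3984
  4: ids {4, 21} → SUM(m.year)=4015

Germany | 7955 ; Chile | 2002 ; Brazil | 3984 ; Chile | 4015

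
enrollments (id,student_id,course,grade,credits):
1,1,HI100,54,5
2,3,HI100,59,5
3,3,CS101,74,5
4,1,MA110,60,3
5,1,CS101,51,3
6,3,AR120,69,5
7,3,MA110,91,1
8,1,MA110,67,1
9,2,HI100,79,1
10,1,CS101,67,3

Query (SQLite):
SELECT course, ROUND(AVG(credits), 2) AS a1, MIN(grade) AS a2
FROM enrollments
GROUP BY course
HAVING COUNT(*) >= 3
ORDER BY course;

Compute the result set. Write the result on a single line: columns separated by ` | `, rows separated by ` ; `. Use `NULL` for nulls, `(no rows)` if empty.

CS101 | 3.67 | 51 ; HI100 | 3.67 | 54 ; MA110 | 1.67 | 60

Group enrollments by course.
Per group compute: ROUND(AVG(credits), 2), MIN(grade).
HAVING: drop groups with fewer than 3 rows.
  AR120: ids {6} → ROUND(AVG(credits), 2)=5, MIN(grade)=69
  CS101: ids {3, 5, 10} → ROUND(AVG(credits), 2)=3.67, MIN(grade)=51
  HI100: ids {1, 2, 9} → ROUND(AVG(credits), 2)=3.67, MIN(grade)=54
  MA110: ids {4, 7, 8} → ROUND(AVG(credits), 2)=1.67, MIN(grade)=60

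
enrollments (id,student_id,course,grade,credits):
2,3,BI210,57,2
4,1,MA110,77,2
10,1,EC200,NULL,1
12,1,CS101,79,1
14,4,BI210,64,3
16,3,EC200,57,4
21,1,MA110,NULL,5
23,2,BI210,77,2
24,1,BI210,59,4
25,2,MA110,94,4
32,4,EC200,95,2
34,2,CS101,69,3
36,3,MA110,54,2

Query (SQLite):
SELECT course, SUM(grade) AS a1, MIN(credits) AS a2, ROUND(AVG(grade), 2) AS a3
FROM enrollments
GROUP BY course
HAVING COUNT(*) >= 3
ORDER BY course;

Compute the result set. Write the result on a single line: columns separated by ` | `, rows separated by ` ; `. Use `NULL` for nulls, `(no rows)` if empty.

Group enrollments by course.
Per group compute: SUM(grade), MIN(credits), ROUND(AVG(grade), 2).
HAVING: drop groups with fewer than 3 rows.
  BI210: ids {2, 14, 23, 24} → SUM(grade)=257, MIN(credits)=2, ROUND(AVG(grade), 2)=64.25
  CS101: ids {12, 34} → SUM(grade)=148, MIN(credits)=1, ROUND(AVG(grade), 2)=74
  EC200: ids {10, 16, 32} → SUM(grade)=152, MIN(credits)=1, ROUND(AVG(grade), 2)=76
  MA110: ids {4, 21, 25, 36} → SUM(grade)=225, MIN(credits)=2, ROUND(AVG(grade), 2)=75

BI210 | 257 | 2 | 64.25 ; EC200 | 152 | 1 | 76 ; MA110 | 225 | 2 | 75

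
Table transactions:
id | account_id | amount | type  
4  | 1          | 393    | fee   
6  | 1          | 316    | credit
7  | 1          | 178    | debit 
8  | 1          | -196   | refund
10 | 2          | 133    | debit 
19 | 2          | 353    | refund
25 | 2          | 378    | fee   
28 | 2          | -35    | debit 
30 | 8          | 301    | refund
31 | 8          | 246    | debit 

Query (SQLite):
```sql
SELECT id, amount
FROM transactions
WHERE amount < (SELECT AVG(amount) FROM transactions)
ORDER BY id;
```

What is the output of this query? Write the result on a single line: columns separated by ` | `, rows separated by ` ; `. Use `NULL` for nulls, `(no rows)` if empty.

7 | 178 ; 8 | -196 ; 10 | 133 ; 28 | -35

Scalar subquery: AVG(amount) over all transactions rows = 206.7.
Keep rows where amount < that value.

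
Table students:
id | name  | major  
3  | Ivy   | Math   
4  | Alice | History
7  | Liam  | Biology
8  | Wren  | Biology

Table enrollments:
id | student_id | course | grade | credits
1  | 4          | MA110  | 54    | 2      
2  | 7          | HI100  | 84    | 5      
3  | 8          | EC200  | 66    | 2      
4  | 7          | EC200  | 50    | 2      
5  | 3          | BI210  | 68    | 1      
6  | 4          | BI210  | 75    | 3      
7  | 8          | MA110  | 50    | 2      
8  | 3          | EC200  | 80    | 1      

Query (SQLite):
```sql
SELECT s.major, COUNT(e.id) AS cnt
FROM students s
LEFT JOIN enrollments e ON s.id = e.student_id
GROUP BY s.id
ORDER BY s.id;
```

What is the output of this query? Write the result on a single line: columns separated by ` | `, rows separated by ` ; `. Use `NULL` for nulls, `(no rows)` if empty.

Math | 2 ; History | 2 ; Biology | 2 ; Biology | 2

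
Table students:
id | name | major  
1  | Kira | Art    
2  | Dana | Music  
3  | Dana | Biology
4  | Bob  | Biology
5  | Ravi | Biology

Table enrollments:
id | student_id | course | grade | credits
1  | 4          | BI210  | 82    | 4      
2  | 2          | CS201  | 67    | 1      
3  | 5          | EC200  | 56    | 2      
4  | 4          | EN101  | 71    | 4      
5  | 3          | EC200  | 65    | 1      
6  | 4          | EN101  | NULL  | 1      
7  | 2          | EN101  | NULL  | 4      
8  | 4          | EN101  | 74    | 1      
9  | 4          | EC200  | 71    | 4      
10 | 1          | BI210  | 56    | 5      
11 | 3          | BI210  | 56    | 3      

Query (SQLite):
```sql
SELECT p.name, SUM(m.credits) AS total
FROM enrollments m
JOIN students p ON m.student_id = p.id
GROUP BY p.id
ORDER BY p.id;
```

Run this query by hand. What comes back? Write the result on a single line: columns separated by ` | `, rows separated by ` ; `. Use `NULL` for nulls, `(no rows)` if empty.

Kira | 5 ; Dana | 5 ; Dana | 4 ; Bob | 14 ; Ravi | 2

Join each enrollments row to its students via student_id.
Group joined rows by students.id; compute SUM(m.credits) per group.
  1: ids {10} → SUM(m.credits)=5
  2: ids {2, 7} → SUM(m.credits)=5
  3: ids {5, 11} → SUM(m.credits)=4
  4: ids {1, 4, 6, 8, 9} → SUM(m.credits)=14
  5: ids {3} → SUM(m.credits)=2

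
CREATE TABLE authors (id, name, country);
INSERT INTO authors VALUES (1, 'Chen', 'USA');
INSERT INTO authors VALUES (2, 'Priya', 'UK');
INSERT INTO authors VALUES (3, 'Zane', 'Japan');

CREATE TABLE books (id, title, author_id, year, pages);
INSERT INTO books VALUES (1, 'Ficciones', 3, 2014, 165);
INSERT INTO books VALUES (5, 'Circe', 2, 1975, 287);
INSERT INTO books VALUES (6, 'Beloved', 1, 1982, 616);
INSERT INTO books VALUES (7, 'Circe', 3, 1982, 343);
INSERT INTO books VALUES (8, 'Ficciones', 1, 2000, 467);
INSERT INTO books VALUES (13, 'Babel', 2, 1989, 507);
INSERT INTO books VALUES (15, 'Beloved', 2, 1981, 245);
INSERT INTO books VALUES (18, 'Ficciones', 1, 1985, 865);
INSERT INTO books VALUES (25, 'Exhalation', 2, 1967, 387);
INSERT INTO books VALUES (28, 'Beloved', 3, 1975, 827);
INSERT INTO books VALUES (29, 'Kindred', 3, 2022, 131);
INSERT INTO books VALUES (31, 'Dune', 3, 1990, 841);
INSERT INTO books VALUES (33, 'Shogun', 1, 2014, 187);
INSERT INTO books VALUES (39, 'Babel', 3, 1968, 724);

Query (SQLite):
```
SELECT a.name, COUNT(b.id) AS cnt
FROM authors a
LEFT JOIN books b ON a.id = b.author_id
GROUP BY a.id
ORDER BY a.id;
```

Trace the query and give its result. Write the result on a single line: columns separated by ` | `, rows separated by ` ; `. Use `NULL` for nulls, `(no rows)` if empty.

Chen | 4 ; Priya | 4 ; Zane | 6

LEFT JOIN keeps every authors row; unmatched ones get NULL for books columns.
Group by authors.id and compute COUNT(b.id). COUNT(col) of an all-NULL group is 0.
  1: ids {6, 8, 18, 33} → COUNT(b.id)=4
  2: ids {5, 13, 15, 25} → COUNT(b.id)=4
  3: ids {1, 7, 28, 29, 31, 39} → COUNT(b.id)=6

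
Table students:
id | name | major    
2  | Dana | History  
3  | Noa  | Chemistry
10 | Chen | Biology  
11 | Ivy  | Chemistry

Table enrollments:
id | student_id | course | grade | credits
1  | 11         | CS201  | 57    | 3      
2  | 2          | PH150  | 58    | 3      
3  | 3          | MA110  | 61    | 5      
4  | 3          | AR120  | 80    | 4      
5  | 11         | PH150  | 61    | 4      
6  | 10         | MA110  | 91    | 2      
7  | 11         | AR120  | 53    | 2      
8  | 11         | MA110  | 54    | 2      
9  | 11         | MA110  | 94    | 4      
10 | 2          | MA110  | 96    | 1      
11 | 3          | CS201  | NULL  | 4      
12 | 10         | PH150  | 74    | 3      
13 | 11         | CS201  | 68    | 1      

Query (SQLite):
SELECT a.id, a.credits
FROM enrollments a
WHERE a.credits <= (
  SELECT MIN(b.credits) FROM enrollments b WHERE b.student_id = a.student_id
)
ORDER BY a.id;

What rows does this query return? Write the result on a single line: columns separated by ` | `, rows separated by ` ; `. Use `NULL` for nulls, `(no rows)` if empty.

4 | 4 ; 6 | 2 ; 10 | 1 ; 11 | 4 ; 13 | 1

For each enrollments row a, compute MIN(credits) over rows sharing a.student_id.
Keep row a if a.credits <= that per-group MIN.
  student_id=2: MIN(credits) = 1
  student_id=3: MIN(credits) = 4
  student_id=10: MIN(credits) = 2
  student_id=11: MIN(credits) = 1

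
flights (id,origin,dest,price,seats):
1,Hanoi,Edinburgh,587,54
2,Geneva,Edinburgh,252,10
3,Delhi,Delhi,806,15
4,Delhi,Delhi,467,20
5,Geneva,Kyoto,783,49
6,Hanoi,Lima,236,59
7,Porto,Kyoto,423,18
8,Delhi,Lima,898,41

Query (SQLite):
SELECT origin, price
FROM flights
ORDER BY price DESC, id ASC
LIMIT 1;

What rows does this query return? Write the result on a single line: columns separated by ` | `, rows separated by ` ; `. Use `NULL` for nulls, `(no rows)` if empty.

Delhi | 898

Sort by price desc, tiebreak id asc: (898, id=8), (806, id=3), (783, id=5), (587, id=1) …. Take first 1.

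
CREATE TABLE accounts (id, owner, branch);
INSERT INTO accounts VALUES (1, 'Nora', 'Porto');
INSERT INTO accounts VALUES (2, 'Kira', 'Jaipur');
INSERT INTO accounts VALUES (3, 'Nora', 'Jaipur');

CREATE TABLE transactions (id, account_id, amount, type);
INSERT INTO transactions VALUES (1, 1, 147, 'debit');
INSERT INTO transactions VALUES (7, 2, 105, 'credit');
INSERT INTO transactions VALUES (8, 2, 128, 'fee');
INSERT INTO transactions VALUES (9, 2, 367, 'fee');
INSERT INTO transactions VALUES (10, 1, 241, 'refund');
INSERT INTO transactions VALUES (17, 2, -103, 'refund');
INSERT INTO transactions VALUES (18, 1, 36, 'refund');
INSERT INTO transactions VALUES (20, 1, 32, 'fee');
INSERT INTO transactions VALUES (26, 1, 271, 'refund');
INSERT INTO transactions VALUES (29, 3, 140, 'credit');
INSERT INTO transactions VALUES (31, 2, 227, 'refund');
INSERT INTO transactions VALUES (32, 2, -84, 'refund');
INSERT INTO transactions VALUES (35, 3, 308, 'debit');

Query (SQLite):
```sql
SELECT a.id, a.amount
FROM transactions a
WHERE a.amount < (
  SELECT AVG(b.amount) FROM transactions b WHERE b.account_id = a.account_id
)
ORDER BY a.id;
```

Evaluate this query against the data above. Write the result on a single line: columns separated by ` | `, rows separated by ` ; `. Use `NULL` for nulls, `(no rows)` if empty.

7 | 105 ; 17 | -103 ; 18 | 36 ; 20 | 32 ; 29 | 140 ; 32 | -84

For each transactions row a, compute AVG(amount) over rows sharing a.account_id.
Keep row a if a.amount < that per-group AVG.
  account_id=1: AVG(amount) = 145.4
  account_id=2: AVG(amount) = 106.666667
  account_id=3: AVG(amount) = 224.0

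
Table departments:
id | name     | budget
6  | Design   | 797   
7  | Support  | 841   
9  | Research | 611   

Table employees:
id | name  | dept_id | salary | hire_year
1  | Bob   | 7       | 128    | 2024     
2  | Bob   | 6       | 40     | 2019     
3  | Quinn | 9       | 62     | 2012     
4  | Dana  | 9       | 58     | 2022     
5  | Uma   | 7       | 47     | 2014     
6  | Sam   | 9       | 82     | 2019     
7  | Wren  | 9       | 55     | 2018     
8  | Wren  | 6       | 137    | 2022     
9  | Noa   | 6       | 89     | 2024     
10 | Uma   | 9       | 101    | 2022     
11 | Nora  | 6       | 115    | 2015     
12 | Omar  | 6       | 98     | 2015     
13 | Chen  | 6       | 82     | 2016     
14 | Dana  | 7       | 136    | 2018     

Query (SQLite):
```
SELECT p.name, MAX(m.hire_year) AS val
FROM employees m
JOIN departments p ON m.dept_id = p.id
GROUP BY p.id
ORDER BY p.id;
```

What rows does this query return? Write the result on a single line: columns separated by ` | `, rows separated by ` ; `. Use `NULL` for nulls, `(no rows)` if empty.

Join each employees row to its departments via dept_id.
Group joined rows by departments.id; compute MAX(m.hire_year) per group.
  6: ids {2, 8, 9, 11, 12, 13} → MAX(m.hire_year)=2024
  7: ids {1, 5, 14} → MAX(m.hire_year)=2024
  9: ids {3, 4, 6, 7, 10} → MAX(m.hire_year)=2022

Design | 2024 ; Support | 2024 ; Research | 2022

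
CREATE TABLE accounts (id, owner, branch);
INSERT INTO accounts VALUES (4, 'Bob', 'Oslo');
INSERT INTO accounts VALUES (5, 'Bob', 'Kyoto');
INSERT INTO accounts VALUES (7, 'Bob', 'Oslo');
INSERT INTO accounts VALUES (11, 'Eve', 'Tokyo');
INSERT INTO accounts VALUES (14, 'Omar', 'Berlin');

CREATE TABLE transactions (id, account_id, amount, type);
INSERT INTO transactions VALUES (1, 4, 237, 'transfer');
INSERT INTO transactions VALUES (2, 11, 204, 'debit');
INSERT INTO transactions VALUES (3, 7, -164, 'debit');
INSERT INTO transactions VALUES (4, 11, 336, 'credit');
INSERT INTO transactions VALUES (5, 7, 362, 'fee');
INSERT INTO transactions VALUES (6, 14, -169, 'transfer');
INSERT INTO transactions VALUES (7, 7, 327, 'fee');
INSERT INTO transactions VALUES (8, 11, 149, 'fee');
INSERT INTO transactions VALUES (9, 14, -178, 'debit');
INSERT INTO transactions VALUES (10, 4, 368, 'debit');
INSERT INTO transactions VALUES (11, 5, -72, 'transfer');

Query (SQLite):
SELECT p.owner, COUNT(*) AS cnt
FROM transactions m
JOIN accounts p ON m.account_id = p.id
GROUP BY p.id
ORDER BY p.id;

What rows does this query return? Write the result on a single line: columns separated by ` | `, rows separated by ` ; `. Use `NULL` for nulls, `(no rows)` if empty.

Join each transactions row to its accounts via account_id.
Group joined rows by accounts.id; compute COUNT(*) per group.
  4: ids {1, 10} → COUNT(*)=2
  5: ids {11} → COUNT(*)=1
  7: ids {3, 5, 7} → COUNT(*)=3
  11: ids {2, 4, 8} → COUNT(*)=3
  14: ids {6, 9} → COUNT(*)=2

Bob | 2 ; Bob | 1 ; Bob | 3 ; Eve | 3 ; Omar | 2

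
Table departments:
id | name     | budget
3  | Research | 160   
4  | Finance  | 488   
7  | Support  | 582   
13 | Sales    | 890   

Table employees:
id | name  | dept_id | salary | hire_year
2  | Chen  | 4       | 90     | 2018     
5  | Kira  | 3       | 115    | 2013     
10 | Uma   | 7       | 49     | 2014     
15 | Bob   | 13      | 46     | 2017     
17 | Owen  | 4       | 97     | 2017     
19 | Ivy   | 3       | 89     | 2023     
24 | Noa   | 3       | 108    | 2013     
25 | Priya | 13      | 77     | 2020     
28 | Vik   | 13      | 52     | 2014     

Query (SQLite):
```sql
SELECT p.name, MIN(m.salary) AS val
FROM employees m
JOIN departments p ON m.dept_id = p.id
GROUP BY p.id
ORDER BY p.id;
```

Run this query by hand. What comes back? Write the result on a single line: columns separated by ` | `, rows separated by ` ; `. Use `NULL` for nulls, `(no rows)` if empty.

Research | 89 ; Finance | 90 ; Support | 49 ; Sales | 46

Join each employees row to its departments via dept_id.
Group joined rows by departments.id; compute MIN(m.salary) per group.
  3: ids {5, 19, 24} → MIN(m.salary)=89
  4: ids {2, 17} → MIN(m.salary)=90
  7: ids {10} → MIN(m.salary)=49
  13: ids {15, 25, 28} → MIN(m.salary)=46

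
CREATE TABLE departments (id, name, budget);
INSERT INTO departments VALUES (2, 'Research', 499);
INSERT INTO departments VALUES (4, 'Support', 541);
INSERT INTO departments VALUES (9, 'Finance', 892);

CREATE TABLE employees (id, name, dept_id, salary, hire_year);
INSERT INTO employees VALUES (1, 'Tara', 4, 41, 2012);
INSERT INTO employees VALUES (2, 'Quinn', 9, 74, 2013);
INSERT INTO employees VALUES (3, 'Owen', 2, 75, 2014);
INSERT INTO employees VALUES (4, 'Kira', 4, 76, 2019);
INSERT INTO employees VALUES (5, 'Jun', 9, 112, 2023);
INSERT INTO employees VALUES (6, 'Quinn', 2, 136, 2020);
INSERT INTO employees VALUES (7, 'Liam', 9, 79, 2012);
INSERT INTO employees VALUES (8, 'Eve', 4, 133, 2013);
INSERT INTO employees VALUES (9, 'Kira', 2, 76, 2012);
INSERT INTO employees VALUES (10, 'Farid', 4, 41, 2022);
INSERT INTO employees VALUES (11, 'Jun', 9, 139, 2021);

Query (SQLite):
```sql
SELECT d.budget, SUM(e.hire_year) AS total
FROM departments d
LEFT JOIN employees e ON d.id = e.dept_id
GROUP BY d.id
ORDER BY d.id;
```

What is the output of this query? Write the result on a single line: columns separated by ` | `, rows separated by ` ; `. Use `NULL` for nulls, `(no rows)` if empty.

LEFT JOIN keeps every departments row; unmatched ones get NULL for employees columns.
Group by departments.id and compute SUM(e.hire_year). SUM over an all-NULL group is NULL.
  2: ids {3, 6, 9} → SUM(e.hire_year)=6046
  4: ids {1, 4, 8, 10} → SUM(e.hire_year)=8066
  9: ids {2, 5, 7, 11} → SUM(e.hire_year)=8069

499 | 6046 ; 541 | 8066 ; 892 | 8069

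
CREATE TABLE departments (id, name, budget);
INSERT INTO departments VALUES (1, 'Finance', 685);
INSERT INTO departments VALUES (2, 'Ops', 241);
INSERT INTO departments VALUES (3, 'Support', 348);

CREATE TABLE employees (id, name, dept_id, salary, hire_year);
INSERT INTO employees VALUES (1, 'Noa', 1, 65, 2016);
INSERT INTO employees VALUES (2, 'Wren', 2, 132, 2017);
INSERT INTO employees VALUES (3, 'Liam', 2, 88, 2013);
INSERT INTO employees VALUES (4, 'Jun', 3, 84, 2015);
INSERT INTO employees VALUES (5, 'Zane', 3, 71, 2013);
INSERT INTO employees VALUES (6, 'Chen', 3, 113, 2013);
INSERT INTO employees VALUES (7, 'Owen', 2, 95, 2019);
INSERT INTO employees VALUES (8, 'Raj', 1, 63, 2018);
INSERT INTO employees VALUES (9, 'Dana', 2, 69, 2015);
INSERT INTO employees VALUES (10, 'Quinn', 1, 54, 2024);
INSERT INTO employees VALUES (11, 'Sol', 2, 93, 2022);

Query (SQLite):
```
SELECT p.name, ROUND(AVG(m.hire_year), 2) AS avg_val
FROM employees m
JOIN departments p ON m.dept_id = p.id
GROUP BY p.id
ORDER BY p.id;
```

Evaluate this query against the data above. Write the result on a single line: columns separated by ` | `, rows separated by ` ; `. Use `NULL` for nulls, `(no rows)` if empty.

Finance | 2019.33 ; Ops | 2017.2 ; Support | 2013.67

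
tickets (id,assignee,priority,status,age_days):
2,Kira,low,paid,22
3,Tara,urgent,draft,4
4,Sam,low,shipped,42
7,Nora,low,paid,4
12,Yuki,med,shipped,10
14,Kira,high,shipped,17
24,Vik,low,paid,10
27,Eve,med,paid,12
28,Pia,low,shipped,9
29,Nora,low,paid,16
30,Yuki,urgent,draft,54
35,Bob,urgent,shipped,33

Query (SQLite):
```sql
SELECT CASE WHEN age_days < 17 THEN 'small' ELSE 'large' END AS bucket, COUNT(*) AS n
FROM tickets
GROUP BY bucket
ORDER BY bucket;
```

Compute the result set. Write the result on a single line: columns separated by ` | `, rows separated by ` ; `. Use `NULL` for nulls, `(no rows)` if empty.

Bucket rows by age_days < 17 → 'small' else 'large'; count each bucket.

large | 5 ; small | 7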